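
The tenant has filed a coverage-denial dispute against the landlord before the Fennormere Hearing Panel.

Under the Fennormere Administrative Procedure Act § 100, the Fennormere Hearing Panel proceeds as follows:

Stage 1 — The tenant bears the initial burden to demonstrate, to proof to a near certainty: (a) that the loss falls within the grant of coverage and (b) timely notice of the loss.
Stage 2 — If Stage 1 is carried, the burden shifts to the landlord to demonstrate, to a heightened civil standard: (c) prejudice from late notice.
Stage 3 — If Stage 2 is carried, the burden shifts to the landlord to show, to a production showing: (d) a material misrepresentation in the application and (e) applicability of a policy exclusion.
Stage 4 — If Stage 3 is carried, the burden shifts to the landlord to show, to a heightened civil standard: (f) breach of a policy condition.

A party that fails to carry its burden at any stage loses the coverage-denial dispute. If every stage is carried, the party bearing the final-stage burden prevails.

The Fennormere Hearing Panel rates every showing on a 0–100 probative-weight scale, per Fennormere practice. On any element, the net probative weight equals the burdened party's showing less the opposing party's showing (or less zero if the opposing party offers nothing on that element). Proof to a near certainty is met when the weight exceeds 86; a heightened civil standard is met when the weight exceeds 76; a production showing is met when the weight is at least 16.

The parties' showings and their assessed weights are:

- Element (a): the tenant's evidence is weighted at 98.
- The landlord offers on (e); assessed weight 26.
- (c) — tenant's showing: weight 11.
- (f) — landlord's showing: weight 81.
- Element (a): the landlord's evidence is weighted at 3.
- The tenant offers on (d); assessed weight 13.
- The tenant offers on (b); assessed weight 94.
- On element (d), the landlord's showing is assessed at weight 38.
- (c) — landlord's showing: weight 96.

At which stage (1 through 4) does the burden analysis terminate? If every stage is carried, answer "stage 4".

stage 4

At Stage 1 the tenant must meet proof to a near certainty (weight exceeds 86): on (a) the weight is 98 less the opposing 3 gives net 95, > 86, so (a) meets the standard; on (b) the weight is 94, which does exceed 86, so (b) meets the standard.
  The tenant carries Stage 1; the landlord now bears the burden.
At Stage 2 the landlord must meet a heightened civil standard (weight exceeds 76): on (c) the weight is 96 less the opposing 11 gives net 85, which does exceed 76, so (c) meets the standard.
  Stage 2 carried; the burden remains with the landlord.
At Stage 3 the landlord must meet a production showing (weight is at least 16): on (d) the weight is 38 less the opposing 13 gives net 25, which does reach 16, so (d) meets the standard; on (e) the weight is 26, ≥ 16, so (e) meets the standard.
  All elements met. The landlord retains the burden for Stage 4.
At Stage 4 the landlord must meet a heightened civil standard (weight exceeds 76): on (f) the weight is 81, which does exceed 76, so (f) meets the standard.
  The landlord carries the last stage.
With every stage satisfied, the landlord prevails.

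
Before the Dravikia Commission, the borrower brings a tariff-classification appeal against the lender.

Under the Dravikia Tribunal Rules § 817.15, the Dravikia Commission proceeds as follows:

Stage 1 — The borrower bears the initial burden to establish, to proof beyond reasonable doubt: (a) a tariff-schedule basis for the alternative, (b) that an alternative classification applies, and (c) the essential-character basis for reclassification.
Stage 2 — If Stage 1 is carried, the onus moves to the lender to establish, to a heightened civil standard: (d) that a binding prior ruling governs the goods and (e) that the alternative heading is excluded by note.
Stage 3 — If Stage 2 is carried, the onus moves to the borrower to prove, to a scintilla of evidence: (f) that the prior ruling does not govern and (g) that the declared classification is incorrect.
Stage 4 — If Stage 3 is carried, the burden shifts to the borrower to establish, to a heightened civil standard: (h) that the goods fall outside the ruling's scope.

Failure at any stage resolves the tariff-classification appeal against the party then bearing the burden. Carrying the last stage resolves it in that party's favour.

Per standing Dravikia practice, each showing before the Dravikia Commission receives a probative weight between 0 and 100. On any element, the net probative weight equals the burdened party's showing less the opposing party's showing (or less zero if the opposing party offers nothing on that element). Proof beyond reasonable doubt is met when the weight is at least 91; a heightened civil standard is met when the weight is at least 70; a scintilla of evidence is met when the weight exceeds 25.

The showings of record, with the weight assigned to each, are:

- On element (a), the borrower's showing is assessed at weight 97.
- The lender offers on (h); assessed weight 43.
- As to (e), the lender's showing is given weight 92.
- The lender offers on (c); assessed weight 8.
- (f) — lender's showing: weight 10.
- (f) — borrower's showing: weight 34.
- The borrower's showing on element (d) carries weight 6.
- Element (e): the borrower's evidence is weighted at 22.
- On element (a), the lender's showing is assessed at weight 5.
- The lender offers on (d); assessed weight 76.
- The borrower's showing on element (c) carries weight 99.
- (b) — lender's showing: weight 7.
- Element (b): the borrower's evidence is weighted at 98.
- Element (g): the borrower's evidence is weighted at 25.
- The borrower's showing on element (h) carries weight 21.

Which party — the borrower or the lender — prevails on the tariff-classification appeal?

Stage 1 — burden on borrower; standard: proof beyond reasonable doubt (weight is at least 91).
    (a): 97 − 5 = 92 ≥ 91 [met]
    (b): 98 − 7 = 91 ≥ 91 [met]
    (c): 99 − 8 = 91 ≥ 91 [met]
  Stage 1 carried; the burden shifts to the lender.
Stage 2 — burden on lender; standard: a heightened civil standard (weight is at least 70).
    (d): 76 − 6 = 70 ≥ 70 [met]
    (e): 92 − 22 = 70 ≥ 70 [met]
  All elements met. The burden passes to the borrower.
Stage 3 — burden on borrower; standard: a scintilla of evidence (weight exceeds 25).
    (f): 34 − 10 = 24 ≤ 25 [not met]
    (g): 25 ≤ 25 [not met]
  Stage 3 not carried; the borrower fails its burden.
The lender prevails.

lender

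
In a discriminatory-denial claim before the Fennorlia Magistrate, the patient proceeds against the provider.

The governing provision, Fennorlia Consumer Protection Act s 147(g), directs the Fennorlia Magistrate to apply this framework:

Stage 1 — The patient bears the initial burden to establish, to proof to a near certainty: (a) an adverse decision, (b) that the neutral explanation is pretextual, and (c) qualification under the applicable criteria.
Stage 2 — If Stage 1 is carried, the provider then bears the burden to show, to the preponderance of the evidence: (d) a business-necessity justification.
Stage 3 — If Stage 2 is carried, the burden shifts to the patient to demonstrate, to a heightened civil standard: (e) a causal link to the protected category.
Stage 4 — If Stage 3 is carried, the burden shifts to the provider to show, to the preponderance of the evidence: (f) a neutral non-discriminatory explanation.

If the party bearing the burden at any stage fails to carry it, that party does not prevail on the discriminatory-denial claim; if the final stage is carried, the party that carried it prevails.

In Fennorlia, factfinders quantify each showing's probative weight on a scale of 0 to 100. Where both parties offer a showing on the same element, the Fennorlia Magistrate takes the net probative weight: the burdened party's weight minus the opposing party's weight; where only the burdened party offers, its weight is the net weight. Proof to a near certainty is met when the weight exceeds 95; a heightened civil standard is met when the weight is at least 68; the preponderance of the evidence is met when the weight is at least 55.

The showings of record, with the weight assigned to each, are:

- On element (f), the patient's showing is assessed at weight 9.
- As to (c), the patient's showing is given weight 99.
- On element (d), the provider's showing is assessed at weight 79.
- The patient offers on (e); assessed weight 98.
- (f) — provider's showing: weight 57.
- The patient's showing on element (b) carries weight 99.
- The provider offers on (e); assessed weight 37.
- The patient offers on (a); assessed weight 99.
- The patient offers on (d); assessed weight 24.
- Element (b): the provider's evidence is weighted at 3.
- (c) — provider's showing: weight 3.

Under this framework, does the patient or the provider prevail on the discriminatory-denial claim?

provider

Stage 1 — burden on patient; standard: proof to a near certainty (weight exceeds 95).
    (a): 99 > 95 [met]
    (b): 99 − 3 = 96 > 95 [met]
    (c): 99 − 3 = 96 > 95 [met]
  Stage 1 is satisfied; the onus moves to the provider.
Stage 2 — burden on provider; standard: the preponderance of the evidence (weight is at least 55).
    (d): 79 − 24 = 55 ≥ 55 [met]
  Stage 2 is satisfied; the onus moves to the patient.
Stage 3 — burden on patient; standard: a heightened civil standard (weight is at least 68).
    (e): 98 − 37 = 61 < 68 [not met]
  Stage 3 not carried; the patient fails its burden.
So the provider prevails.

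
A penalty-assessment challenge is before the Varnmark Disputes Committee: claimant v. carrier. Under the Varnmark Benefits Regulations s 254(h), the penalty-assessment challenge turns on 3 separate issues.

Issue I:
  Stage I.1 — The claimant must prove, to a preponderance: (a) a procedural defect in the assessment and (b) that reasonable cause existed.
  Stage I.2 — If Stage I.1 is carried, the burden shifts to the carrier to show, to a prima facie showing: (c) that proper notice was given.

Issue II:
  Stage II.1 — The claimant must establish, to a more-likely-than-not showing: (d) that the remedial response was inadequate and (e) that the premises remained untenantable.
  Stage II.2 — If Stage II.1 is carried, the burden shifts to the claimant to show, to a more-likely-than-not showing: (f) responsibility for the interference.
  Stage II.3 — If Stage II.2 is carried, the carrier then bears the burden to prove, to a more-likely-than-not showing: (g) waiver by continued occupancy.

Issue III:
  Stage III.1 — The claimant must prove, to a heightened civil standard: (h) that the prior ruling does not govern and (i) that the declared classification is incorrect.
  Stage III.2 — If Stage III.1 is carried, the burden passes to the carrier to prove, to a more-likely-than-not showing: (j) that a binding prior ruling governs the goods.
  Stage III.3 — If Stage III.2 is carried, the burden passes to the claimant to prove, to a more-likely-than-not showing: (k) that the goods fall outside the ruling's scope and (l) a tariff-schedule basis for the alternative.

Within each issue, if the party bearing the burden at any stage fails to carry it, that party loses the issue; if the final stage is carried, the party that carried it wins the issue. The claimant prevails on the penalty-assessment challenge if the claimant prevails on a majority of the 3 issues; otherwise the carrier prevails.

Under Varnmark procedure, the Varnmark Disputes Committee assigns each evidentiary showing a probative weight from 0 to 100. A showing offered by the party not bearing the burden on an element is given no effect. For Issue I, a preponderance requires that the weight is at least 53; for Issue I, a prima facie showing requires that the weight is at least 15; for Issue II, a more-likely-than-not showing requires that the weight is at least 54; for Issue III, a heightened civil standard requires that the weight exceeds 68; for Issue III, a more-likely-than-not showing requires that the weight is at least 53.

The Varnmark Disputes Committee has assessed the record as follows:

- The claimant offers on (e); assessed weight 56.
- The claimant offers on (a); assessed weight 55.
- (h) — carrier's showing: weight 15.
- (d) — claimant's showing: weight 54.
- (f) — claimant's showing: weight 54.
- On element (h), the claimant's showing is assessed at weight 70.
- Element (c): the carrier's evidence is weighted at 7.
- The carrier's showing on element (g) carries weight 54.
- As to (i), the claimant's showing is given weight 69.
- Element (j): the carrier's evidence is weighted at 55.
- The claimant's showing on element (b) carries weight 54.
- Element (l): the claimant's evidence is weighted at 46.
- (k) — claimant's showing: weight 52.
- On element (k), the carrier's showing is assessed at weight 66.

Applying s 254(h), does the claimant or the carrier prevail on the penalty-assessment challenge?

carrier

— Issue I —
Stage I.1 (claimant, a preponderance, weight is at least 53): (a) 55 ≥ 53 — meets; (b) 54 ≥ 53 — meets.
  All elements met. The burden passes to the carrier.
Stage I.2 (carrier, a prima facie showing, weight is at least 15): (c) 7 < 15 — fails.
  The carrier does not carry Stage I.2.
The claimant prevails on this issue.
— Issue II —
At Stage II.1 the claimant must meet a more-likely-than-not showing (weight is at least 54): on (d) the weight is 54, which does reach 54, so (d) meets the standard; on (e) the weight is 56, ≥ 54, so (e) meets the standard.
  All elements met. The claimant retains the burden for Stage II.2.
At Stage II.2 the claimant must meet a more-likely-than-not showing (weight is at least 54): on (f) the weight is 54, ≥ 54, so (f) meets the standard.
  All elements met. The burden passes to the carrier.
At Stage II.3 the carrier must meet a more-likely-than-not showing (weight is at least 54): on (g) the weight is 54, which does reach 54, so (g) meets the standard.
  Stage II.3 carried; the final stage is satisfied.
All stages carried — the carrier prevails on this issue.
— Issue III —
At Stage III.1 the claimant must meet a heightened civil standard (weight exceeds 68): on (h) the weight is 70 (the carrier's 15 is given no effect), > 68, so (h) meets the standard; on (i) the weight is 69, > 68, so (i) meets the standard.
  Stage III.1 is satisfied; the onus moves to the carrier.
At Stage III.2 the carrier must meet a more-likely-than-not showing (weight is at least 53): on (j) the weight is 55, ≥ 53, so (j) meets the standard.
  Stage III.2 is satisfied; the onus moves to the claimant.
At Stage III.3 the claimant must meet a more-likely-than-not showing (weight is at least 53): on (k) the weight is 52 (the carrier's 66 is given no effect), which does not reach 53, so (k) does not meet the standard; on (l) the weight is 46, < 53, so (l) does not meet the standard.
  Not every element is met, so the claimant fails to carry Stage III.3.
So the carrier prevails on this issue.
Per-issue: Issue I → claimant; Issue II → carrier; Issue III → carrier. The claimant must prevail on a majority of issues; overall, the carrier prevails.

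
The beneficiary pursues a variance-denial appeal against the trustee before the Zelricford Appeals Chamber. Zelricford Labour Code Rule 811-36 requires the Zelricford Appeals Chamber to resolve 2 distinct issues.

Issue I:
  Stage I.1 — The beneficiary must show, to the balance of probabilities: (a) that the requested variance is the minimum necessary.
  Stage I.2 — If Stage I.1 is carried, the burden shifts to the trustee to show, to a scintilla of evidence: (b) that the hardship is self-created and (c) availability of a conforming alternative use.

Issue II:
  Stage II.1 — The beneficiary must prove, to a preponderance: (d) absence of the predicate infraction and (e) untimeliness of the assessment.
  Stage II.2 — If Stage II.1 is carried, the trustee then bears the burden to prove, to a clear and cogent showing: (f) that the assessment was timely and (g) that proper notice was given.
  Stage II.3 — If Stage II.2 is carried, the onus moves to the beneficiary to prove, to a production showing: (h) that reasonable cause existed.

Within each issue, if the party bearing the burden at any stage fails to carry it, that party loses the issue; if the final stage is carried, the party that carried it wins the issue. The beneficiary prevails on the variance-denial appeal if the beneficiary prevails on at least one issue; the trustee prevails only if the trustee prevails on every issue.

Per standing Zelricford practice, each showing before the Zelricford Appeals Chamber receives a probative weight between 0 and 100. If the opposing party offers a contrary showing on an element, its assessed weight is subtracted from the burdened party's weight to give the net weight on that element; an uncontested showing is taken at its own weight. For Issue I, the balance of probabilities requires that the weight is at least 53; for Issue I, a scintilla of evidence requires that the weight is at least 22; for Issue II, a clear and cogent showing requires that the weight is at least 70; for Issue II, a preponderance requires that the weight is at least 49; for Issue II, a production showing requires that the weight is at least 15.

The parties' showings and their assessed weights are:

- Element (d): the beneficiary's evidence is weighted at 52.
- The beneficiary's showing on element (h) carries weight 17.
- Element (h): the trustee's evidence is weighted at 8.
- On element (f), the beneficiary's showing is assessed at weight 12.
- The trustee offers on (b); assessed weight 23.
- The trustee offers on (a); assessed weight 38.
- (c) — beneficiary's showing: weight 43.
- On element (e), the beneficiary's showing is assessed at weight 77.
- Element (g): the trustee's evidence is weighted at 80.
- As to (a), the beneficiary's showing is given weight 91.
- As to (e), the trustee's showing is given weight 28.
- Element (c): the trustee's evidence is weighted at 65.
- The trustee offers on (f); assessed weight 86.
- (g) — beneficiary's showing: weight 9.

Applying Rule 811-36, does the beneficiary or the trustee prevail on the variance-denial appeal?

— Issue I —
Stage I.1 (beneficiary, the balance of probabilities, weight is at least 53): (a) net 91−38=53 ≥ 53 — meets.
  The beneficiary carries Stage I.1; the trustee now bears the burden.
Stage I.2 (trustee, a scintilla of evidence, weight is at least 22): (b) 23 ≥ 22 — meets; (c) net 65−43=22 ≥ 22 — meets.
  The trustee carries the last stage.
Every stage carried; the trustee prevails on this issue.
— Issue II —
Stage II.1 — burden on beneficiary; standard: a preponderance (weight is at least 49).
    (d): 52 ≥ 49 [met]
    (e): 77 − 28 = 49 ≥ 49 [met]
  All elements met. The burden passes to the trustee.
Stage II.2 — burden on trustee; standard: a clear and cogent showing (weight is at least 70).
    (f): 86 − 12 = 74 ≥ 70 [met]
    (g): 80 − 9 = 71 ≥ 70 [met]
  All elements met. The burden passes to the beneficiary.
Stage II.3 — burden on beneficiary; standard: a production showing (weight is at least 15).
    (h): 17 − 8 = 9 < 15 [not met]
  Not every element is met, so the beneficiary fails to carry Stage II.3.
So the trustee prevails on this issue.
Per-issue: Issue I → trustee; Issue II → trustee. The beneficiary must prevail on at least one issue; overall, the trustee prevails.

trustee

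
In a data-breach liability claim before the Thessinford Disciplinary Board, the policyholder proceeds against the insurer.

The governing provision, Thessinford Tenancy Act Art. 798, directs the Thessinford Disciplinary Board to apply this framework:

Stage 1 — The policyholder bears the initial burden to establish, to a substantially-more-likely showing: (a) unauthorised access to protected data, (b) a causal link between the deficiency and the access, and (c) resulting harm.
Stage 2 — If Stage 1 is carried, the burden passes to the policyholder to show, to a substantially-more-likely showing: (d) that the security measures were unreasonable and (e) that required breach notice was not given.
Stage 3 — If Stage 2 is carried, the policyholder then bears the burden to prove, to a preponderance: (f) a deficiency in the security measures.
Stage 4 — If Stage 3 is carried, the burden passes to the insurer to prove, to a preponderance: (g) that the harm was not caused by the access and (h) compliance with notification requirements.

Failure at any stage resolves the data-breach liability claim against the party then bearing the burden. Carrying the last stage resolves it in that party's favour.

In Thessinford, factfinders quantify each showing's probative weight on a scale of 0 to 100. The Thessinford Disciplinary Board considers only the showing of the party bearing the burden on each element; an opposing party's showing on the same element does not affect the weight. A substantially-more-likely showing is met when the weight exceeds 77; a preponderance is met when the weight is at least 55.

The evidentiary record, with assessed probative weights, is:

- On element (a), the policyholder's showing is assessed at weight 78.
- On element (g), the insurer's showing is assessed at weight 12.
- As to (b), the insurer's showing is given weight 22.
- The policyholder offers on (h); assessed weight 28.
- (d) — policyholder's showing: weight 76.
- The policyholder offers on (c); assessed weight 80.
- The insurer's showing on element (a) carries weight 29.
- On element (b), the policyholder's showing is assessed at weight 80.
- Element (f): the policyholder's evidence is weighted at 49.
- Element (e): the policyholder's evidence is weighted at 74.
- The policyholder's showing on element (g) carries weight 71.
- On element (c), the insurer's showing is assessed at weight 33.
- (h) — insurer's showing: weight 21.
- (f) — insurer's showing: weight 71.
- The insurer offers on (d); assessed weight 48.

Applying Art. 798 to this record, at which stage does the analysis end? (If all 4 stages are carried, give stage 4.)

stage 2

Stage 1 (policyholder, a substantially-more-likely showing, weight exceeds 77): (a) 78 (insurer's 29 disregarded) > 77 — meets; (b) 80 (insurer's 22 disregarded) > 77 — meets; (c) 80 (insurer's 33 disregarded) > 77 — meets.
  Stage 1 carried; the burden remains with the policyholder.
Stage 2 (policyholder, a substantially-more-likely showing, weight exceeds 77): (d) 76 (insurer's 48 disregarded) ≤ 77 — fails; (e) 74 ≤ 77 — fails.
  Stage 2 not carried; the policyholder fails its burden.
The insurer prevails.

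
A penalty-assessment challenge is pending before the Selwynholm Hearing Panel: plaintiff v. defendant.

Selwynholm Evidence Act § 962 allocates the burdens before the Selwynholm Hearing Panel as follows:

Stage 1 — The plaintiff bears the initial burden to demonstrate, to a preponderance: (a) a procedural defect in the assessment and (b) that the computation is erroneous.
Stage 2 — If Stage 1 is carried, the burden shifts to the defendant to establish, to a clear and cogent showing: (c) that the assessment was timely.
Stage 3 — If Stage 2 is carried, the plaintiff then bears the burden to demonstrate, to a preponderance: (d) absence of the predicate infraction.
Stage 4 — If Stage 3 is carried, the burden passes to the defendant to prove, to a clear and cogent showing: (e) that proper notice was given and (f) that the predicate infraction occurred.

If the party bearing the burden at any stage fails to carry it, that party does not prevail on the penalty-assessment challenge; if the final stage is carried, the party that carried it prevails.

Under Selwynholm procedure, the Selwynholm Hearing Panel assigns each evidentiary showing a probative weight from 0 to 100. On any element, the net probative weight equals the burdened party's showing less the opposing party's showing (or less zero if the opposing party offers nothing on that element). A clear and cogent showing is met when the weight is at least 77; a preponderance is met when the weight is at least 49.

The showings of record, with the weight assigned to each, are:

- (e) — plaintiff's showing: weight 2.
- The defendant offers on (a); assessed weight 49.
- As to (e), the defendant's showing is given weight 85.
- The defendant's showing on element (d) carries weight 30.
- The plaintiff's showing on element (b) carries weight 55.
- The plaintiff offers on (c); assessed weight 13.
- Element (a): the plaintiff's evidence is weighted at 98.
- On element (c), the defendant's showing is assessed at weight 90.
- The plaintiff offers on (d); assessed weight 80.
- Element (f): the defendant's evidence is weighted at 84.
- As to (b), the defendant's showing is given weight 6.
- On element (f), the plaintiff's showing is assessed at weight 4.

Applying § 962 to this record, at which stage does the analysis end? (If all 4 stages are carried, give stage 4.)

At Stage 1 the plaintiff must meet a preponderance (weight is at least 49): on (a) the weight is 98 less the opposing 49 gives net 49, ≥ 49, so (a) meets the standard; on (b) the weight is 55 less the opposing 6 gives net 49, ≥ 49, so (b) meets the standard.
  All elements met. The burden passes to the defendant.
At Stage 2 the defendant must meet a clear and cogent showing (weight is at least 77): on (c) the weight is 90 less the opposing 13 gives net 77, which does reach 77, so (c) meets the standard.
  Stage 2 carried; the burden shifts to the plaintiff.
At Stage 3 the plaintiff must meet a preponderance (weight is at least 49): on (d) the weight is 80 less the opposing 30 gives net 50, which does reach 49, so (d) meets the standard.
  The plaintiff carries Stage 3; the defendant now bears the burden.
At Stage 4 the defendant must meet a clear and cogent showing (weight is at least 77): on (e) the weight is 85 less the opposing 2 gives net 83, ≥ 77, so (e) meets the standard; on (f) the weight is 84 less the opposing 4 gives net 80, which does reach 77, so (f) meets the standard.
  All elements met at the final stage.
All stages carried — the defendant prevails.

stage 4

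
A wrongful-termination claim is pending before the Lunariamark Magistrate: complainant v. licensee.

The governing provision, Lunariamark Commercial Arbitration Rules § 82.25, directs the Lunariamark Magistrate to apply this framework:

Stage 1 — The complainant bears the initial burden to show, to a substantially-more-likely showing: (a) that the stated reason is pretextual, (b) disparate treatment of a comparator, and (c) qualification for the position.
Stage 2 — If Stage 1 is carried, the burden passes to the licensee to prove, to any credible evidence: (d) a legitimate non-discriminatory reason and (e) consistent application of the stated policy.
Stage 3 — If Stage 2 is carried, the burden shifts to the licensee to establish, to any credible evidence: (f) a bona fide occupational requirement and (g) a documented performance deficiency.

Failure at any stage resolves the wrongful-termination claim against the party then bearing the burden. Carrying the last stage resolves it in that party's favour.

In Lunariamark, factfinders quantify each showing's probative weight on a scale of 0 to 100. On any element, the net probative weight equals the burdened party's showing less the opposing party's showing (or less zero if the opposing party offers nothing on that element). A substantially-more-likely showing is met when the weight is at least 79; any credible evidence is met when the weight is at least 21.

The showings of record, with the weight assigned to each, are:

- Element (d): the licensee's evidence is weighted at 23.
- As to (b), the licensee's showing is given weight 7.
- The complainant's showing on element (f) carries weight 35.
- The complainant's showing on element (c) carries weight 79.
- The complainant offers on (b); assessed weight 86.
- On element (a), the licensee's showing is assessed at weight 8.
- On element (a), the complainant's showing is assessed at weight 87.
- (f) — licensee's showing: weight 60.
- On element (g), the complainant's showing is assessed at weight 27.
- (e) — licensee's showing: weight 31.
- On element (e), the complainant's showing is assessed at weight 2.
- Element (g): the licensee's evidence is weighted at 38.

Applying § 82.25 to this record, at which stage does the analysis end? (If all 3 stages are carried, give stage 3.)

stage 3

Stage 1 — burden on complainant; standard: a substantially-more-likely showing (weight is at least 79).
    (a): 87 − 8 = 79 ≥ 79 [met]
    (b): 86 − 7 = 79 ≥ 79 [met]
    (c): 79 ≥ 79 [met]
  Stage 1 carried; the burden shifts to the licensee.
Stage 2 — burden on licensee; standard: any credible evidence (weight is at least 21).
    (d): 23 ≥ 21 [met]
    (e): 31 − 2 = 29 ≥ 21 [met]
  Stage 2 is satisfied; the licensee continues to bear the burden.
Stage 3 — burden on licensee; standard: any credible evidence (weight is at least 21).
    (f): 60 − 35 = 25 ≥ 21 [met]
    (g): 38 − 27 = 11 < 21 [not met]
  The licensee does not carry Stage 3.
The complainant prevails.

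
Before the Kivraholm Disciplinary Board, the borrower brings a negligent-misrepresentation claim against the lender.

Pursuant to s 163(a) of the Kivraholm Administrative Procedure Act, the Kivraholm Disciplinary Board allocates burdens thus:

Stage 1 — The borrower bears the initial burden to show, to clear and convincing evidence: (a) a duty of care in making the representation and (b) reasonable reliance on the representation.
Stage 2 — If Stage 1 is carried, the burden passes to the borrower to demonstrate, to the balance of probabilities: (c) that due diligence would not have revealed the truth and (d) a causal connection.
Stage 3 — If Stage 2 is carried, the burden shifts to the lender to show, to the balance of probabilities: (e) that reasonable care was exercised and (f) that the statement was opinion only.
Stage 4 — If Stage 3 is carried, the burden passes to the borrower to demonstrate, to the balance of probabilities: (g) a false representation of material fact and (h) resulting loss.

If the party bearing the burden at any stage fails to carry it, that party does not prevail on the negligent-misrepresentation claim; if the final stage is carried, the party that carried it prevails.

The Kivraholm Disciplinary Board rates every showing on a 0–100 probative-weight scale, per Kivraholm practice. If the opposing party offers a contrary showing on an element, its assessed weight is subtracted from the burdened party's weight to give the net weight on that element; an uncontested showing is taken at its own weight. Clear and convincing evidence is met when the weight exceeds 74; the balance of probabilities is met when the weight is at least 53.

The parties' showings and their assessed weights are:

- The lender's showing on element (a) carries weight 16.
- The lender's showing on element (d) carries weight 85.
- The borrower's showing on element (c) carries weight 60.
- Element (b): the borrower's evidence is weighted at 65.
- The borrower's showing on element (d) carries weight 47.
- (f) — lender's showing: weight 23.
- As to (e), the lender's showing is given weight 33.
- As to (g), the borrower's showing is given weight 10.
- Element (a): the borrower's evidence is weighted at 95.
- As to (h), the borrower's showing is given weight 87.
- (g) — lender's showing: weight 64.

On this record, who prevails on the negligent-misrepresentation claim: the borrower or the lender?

lender

Stage 1 — burden on borrower; standard: clear and convincing evidence (weight exceeds 74).
    (a): 95 − 16 = 79 > 74 [met]
    (b): 65 ≤ 74 [not met]
  Stage 1 not carried; the borrower fails its burden.
So the lender prevails.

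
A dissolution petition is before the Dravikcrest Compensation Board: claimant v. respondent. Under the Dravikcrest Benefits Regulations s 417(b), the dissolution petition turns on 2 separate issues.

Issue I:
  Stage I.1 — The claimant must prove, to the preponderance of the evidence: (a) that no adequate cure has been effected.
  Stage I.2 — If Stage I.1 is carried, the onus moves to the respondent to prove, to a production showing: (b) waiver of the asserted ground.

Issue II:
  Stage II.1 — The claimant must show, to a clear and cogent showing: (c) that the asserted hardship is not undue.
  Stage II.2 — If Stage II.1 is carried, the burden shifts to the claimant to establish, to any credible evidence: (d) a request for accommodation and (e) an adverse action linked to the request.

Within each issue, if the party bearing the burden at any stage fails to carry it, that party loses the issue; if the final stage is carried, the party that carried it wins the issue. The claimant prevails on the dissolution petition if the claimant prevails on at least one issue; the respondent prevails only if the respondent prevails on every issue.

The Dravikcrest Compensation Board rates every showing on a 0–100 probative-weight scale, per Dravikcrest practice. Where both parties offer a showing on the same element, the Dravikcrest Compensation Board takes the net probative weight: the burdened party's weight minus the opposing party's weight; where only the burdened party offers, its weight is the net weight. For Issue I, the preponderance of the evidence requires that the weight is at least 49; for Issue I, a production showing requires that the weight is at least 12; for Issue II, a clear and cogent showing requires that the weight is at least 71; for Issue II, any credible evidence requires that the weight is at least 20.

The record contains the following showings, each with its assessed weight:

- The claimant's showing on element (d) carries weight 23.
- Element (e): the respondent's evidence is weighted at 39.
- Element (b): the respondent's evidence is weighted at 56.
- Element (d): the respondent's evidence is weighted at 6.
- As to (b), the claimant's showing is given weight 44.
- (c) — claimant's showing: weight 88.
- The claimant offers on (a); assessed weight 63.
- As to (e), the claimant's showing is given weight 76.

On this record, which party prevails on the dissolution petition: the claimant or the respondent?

respondent

— Issue I —
Stage I.1 (claimant, the preponderance of the evidence, weight is at least 49): (a) 63 ≥ 49 — meets.
  The claimant carries Stage I.1; the respondent now bears the burden.
Stage I.2 (respondent, a production showing, weight is at least 12): (b) net 56−44=12 ≥ 12 — meets.
  All elements met at the final stage.
Every stage carried; the respondent prevails on this issue.
— Issue II —
Stage II.1 (claimant, a clear and cogent showing, weight is at least 71): (c) 88 ≥ 71 — meets.
  All elements met. The claimant retains the burden for Stage II.2.
Stage II.2 (claimant, any credible evidence, weight is at least 20): (d) net 23−6=17 < 20 — fails; (e) net 76−39=37 ≥ 20 — meets.
  The claimant does not carry Stage II.2.
The respondent prevails on this issue.
Per-issue: Issue I → respondent; Issue II → respondent. The claimant must prevail on at least one issue; overall, the respondent prevails.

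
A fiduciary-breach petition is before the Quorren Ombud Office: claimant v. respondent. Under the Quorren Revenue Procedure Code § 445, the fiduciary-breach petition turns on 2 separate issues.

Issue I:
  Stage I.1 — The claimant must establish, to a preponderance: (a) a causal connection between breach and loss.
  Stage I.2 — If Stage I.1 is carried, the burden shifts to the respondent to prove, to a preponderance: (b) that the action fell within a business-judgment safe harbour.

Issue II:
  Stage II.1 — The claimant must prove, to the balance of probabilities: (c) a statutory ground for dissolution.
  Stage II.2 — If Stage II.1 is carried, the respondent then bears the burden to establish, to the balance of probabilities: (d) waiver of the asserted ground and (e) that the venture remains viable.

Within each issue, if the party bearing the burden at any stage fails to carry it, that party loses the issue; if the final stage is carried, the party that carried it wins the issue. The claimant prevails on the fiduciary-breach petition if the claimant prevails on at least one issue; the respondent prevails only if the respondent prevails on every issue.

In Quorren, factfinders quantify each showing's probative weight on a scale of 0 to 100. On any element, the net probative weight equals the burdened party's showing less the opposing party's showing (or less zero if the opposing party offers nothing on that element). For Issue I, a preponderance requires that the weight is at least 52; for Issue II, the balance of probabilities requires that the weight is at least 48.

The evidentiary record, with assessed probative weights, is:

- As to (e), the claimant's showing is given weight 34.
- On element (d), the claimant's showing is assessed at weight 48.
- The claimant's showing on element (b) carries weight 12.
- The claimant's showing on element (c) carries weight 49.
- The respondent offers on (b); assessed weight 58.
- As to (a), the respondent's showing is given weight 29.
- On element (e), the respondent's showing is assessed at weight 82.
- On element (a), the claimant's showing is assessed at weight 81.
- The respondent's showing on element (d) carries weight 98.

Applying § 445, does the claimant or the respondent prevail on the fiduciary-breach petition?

— Issue I —
At Stage I.1 the claimant must meet a preponderance (weight is at least 52): on (a) the weight is 81 less the opposing 29 gives net 52, ≥ 52, so (a) meets the standard.
  Stage I.1 is satisfied; the onus moves to the respondent.
At Stage I.2 the respondent must meet a preponderance (weight is at least 52): on (b) the weight is 58 less the opposing 12 gives net 46, which does not reach 52, so (b) does not meet the standard.
  Not every element is met, so the respondent fails to carry Stage I.2.
The analysis ends at Stage I.2; the claimant prevails on this issue.
— Issue II —
Stage II.1 — burden on claimant; standard: the balance of probabilities (weight is at least 48).
    (c): 49 ≥ 48 [met]
  The claimant carries Stage II.1; the respondent now bears the burden.
Stage II.2 — burden on respondent; standard: the balance of probabilities (weight is at least 48).
    (d): 98 − 48 = 50 ≥ 48 [met]
    (e): 82 − 34 = 48 ≥ 48 [met]
  Stage II.2 carried; the final stage is satisfied.
Every stage carried; the respondent prevails on this issue.
Per-issue: Issue I → claimant; Issue II → respondent. The claimant must prevail on at least one issue; overall, the claimant prevails.

claimant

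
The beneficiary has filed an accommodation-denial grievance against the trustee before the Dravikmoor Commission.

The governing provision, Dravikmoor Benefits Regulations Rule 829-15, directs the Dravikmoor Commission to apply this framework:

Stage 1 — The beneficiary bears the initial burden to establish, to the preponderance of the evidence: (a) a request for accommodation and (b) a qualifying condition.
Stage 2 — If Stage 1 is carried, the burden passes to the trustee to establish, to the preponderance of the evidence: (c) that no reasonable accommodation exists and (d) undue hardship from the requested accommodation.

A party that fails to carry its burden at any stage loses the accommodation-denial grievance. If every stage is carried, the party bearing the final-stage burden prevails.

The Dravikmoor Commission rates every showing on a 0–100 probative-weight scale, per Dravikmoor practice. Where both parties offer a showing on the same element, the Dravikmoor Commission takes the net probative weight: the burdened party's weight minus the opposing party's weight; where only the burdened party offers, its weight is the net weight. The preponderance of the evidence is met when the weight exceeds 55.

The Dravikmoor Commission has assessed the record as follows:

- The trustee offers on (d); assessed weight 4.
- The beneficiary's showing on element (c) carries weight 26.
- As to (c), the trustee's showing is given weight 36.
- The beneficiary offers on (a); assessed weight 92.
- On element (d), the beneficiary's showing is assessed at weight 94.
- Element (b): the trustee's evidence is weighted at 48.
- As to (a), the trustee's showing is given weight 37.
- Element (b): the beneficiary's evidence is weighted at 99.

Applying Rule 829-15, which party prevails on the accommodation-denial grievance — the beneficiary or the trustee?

At Stage 1 the beneficiary must meet the preponderance of the evidence (weight exceeds 55): on (a) the weight is 92 less the opposing 37 gives net 55, ≤ 55, so (a) does not meet the standard; on (b) the weight is 99 less the opposing 48 gives net 51, which does not exceed 55, so (b) does not meet the standard.
  Stage 1 not carried; the beneficiary fails its burden.
The trustee prevails.

trustee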